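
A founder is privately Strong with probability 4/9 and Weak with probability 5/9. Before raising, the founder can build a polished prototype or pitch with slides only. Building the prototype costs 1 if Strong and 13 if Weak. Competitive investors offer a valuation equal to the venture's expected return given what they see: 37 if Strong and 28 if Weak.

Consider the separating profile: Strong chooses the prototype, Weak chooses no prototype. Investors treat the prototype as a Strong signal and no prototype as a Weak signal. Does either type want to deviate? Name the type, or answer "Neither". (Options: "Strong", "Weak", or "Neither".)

The prototype pays 37; no prototype pays 28.
Strong: assigned the prototype, nets 37 − 1 = 36; deviating to no prototype nets 28.
Weak: assigned no prototype, nets 28; deviating to the prototype nets 37 − 13 = 24.
Both types strictly prefer their assigned action; no profitable deviation.

Neither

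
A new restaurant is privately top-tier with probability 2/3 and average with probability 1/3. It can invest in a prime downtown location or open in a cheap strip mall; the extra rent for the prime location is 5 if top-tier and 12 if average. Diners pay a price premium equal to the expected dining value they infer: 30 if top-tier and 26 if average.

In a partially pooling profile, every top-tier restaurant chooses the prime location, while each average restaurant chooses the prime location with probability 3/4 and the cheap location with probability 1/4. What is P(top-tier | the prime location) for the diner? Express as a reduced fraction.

P(the prime location) = (2/3)·1 + (1/3)·(3/4) = 11/12.
By Bayes' rule, P(top-tier | the prime location) = (2/3) / (11/12) = 8/11.

8/11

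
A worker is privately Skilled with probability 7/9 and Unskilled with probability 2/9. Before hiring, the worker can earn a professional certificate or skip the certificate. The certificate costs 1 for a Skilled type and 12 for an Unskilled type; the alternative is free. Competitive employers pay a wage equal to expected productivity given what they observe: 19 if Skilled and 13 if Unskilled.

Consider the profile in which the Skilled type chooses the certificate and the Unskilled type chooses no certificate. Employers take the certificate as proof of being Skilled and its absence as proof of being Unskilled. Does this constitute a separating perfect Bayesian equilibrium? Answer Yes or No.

Yes

Under these beliefs, the certificate earns wage 19 and no certificate earns wage 13.
Skilled: the certificate nets 19 − 1 = 18; no certificate nets 13. Skilled prefers the certificate.
Unskilled: the certificate nets 19 − 12 = 7; no certificate nets 13. Unskilled prefers no certificate.
Neither type deviates, so the separating profile is an equilibrium.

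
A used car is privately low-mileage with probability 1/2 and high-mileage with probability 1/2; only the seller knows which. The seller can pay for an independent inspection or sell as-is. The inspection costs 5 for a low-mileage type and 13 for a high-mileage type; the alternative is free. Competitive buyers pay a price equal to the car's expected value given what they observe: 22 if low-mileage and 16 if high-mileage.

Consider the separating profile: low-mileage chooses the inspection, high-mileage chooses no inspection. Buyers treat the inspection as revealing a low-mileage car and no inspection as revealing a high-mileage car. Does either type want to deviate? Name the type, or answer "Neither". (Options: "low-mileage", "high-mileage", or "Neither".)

Neither

The inspection pays 22; no inspection pays 16.
low-mileage: assigned the inspection, nets 22 − 5 = 17; deviating to no inspection nets 16.
high-mileage: assigned no inspection, nets 16; deviating to the inspection nets 22 − 13 = 9.
Both types strictly prefer their assigned action; no profitable deviation.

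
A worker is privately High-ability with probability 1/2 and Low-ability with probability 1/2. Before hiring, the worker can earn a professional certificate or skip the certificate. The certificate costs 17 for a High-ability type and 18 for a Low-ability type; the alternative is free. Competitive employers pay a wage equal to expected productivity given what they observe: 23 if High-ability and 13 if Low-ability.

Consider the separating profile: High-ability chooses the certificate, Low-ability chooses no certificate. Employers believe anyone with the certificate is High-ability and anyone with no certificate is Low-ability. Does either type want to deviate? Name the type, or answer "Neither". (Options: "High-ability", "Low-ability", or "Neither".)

The certificate pays 23; no certificate pays 13.
High-ability: assigned the certificate, nets 23 − 17 = 6; deviating to no certificate nets 13.
Low-ability: assigned no certificate, nets 13; deviating to the certificate nets 23 − 18 = 5.
The High-ability type gains 7 by deviating.

High-ability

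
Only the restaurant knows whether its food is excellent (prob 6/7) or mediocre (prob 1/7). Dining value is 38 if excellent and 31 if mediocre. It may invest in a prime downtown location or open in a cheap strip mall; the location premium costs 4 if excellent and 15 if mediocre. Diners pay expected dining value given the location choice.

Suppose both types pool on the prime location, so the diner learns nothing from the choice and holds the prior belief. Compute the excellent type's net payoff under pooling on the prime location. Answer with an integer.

33

Pooled price premium = 6/7·38 + 1/7·31 = 37.
excellent pays cost 4 for the prime location, so net payoff = 37 − 4 = 33.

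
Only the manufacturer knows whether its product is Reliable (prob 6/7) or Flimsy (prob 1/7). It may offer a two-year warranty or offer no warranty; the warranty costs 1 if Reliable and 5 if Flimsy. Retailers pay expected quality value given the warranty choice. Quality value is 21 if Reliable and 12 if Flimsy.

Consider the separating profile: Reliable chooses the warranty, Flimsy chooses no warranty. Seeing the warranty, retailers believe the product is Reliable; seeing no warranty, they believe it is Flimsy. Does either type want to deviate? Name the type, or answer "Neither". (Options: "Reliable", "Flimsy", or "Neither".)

The warranty pays 21; no warranty pays 12.
Reliable: assigned the warranty, nets 21 − 1 = 20; deviating to no warranty nets 12.
Flimsy: assigned no warranty, nets 12; deviating to the warranty nets 21 − 5 = 16.
The Flimsy type gains 4 by deviating.

Flimsy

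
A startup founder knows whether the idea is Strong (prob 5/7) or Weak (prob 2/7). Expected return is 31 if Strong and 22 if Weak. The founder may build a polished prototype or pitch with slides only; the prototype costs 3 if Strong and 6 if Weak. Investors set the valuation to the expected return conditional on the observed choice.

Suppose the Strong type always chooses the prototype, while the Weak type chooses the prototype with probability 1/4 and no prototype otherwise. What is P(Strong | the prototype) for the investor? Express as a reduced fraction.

P(the prototype) = (5/7)·1 + (2/7)·(1/4) = 11/14.
By Bayes' rule, P(Strong | the prototype) = (5/7) / (11/14) = 10/11.

10/11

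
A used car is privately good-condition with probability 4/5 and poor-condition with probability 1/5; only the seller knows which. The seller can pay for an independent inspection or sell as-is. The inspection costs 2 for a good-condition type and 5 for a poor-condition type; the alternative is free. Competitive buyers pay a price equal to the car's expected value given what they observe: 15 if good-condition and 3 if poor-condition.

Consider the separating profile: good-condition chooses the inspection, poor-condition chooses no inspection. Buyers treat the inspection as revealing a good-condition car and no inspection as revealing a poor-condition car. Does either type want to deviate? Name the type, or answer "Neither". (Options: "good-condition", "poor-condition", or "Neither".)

poor-condition

The inspection pays 15; no inspection pays 3.
good-condition: assigned the inspection, nets 15 − 2 = 13; deviating to no inspection nets 3.
poor-condition: assigned no inspection, nets 3; deviating to the inspection nets 15 − 5 = 10.
The poor-condition type gains 7 by deviating.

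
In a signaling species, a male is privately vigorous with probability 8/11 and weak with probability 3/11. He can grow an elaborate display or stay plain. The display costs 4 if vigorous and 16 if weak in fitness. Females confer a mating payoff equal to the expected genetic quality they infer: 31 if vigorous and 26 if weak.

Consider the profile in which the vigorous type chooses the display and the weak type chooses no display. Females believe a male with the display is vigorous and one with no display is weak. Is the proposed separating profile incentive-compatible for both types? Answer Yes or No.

Under these beliefs, the display earns mating payoff 31 and no display earns mating payoff 26.
vigorous: the display nets 31 − 4 = 27; no display nets 26. vigorous prefers the display.
weak: the display nets 31 − 16 = 15; no display nets 26. weak prefers no display.
Neither type deviates, so the separating profile is an equilibrium.

Yes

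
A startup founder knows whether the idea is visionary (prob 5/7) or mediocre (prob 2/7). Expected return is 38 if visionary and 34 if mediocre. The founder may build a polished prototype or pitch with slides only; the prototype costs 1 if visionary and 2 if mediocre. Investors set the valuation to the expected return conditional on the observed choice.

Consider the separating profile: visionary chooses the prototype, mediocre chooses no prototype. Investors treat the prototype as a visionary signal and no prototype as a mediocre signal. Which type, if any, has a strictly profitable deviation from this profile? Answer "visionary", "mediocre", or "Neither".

mediocre

The prototype pays 38; no prototype pays 34.
visionary: assigned the prototype, nets 38 − 1 = 37; deviating to no prototype nets 34.
mediocre: assigned no prototype, nets 34; deviating to the prototype nets 38 − 2 = 36.
The mediocre type gains 2 by deviating.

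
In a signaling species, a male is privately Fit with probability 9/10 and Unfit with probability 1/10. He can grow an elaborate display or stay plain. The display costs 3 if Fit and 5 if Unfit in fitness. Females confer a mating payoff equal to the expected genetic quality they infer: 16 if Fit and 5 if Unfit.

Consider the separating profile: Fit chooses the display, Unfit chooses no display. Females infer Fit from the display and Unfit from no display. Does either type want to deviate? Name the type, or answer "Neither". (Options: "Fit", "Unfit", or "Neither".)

The display pays 16; no display pays 5.
Fit: assigned the display, nets 16 − 3 = 13; deviating to no display nets 5.
Unfit: assigned no display, nets 5; deviating to the display nets 16 − 5 = 11.
The Unfit type gains 6 by deviating.

Unfit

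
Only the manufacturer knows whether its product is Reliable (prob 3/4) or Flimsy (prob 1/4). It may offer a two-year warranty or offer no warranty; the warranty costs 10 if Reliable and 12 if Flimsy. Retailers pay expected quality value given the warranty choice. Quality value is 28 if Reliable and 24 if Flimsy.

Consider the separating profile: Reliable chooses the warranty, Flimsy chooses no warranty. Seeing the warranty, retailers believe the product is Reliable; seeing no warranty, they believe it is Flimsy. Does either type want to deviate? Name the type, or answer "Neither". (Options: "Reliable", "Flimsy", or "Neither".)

Reliable

The warranty pays 28; no warranty pays 24.
Reliable: assigned the warranty, nets 28 − 10 = 18; deviating to no warranty nets 24.
Flimsy: assigned no warranty, nets 24; deviating to the warranty nets 28 − 12 = 16.
The Reliable type gains 6 by deviating.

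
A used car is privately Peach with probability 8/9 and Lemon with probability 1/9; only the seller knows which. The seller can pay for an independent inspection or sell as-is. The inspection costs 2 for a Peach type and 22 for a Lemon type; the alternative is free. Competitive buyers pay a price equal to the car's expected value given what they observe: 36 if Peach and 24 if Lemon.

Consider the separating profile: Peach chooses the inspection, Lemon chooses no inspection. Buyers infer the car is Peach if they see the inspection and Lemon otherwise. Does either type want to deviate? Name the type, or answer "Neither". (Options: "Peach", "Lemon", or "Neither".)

Neither

The inspection pays 36; no inspection pays 24.
Peach: assigned the inspection, nets 36 − 2 = 34; deviating to no inspection nets 24.
Lemon: assigned no inspection, nets 24; deviating to the inspection nets 36 − 22 = 14.
Both types strictly prefer their assigned action; no profitable deviation.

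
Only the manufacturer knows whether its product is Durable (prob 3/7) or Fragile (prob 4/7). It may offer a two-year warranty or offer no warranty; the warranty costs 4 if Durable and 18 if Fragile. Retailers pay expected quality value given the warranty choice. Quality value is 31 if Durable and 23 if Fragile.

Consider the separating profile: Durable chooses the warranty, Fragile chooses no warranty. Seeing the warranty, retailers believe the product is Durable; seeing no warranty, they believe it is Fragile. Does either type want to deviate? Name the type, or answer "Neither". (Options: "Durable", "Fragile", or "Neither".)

The warranty pays 31; no warranty pays 23.
Durable: assigned the warranty, nets 31 − 4 = 27; deviating to no warranty nets 23.
Fragile: assigned no warranty, nets 23; deviating to the warranty nets 31 − 18 = 13.
Both types strictly prefer their assigned action; no profitable deviation.

Neither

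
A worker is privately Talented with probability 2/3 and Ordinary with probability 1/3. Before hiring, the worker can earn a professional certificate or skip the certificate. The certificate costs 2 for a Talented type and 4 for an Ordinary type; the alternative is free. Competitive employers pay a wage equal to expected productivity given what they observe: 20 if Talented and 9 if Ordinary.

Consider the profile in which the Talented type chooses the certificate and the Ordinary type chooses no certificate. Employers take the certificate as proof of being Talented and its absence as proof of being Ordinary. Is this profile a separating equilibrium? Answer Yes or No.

No

Under these beliefs, the certificate earns wage 20 and no certificate earns wage 9.
Talented: the certificate nets 20 − 2 = 18; no certificate nets 9. Talented prefers the certificate.
Ordinary: the certificate nets 20 − 4 = 16; no certificate nets 9. Ordinary would deviate to the certificate.
Ordinary has a profitable deviation, so the profile is not an equilibrium.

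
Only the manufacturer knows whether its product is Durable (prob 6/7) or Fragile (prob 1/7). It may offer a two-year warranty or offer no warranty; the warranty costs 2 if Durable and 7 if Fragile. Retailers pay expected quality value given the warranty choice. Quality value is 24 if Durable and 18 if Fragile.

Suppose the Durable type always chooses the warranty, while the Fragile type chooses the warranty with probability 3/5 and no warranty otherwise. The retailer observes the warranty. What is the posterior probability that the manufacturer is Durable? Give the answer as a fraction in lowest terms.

P(the warranty) = (6/7)·1 + (1/7)·(3/5) = 33/35.
By Bayes' rule, P(Durable | the warranty) = (6/7) / (33/35) = 10/11.

10/11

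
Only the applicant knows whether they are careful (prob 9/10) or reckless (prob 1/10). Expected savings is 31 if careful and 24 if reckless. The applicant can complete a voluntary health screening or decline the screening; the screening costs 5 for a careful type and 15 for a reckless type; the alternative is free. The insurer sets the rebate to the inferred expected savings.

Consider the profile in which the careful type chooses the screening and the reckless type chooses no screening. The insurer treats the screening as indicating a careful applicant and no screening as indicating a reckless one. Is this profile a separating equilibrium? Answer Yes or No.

Yes

Under these beliefs, the screening earns rebate 31 and no screening earns rebate 24.
careful: the screening nets 31 − 5 = 26; no screening nets 24. careful prefers the screening.
reckless: the screening nets 31 − 15 = 16; no screening nets 24. reckless prefers no screening.
Neither type deviates, so the separating profile is an equilibrium.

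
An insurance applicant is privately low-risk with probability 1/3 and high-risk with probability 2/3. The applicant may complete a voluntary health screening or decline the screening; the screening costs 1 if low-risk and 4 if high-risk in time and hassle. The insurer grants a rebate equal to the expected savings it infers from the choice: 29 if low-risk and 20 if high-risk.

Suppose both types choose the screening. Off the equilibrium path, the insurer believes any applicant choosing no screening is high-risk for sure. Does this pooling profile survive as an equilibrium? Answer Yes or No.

On path, the insurer holds the prior and pays 1/3·29 + 2/3·20 = 23. Off path (no screening), believing high-risk, it pays 20.
low-risk: the screening nets 23 − 1 = 22; no screening nets 20. low-risk stays.
high-risk: the screening nets 23 − 4 = 19; no screening nets 20. high-risk would deviate.
A type deviates, so pooling fails.

No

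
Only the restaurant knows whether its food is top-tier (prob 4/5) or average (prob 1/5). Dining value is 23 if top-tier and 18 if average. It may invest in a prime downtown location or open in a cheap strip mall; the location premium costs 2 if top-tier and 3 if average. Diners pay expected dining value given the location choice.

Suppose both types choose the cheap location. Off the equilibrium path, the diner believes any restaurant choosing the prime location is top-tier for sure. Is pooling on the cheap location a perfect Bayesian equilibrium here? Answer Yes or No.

Yes

On path, the diner holds the prior and pays 4/5·23 + 1/5·18 = 22. Off path (the prime location), believing top-tier, it pays 23.
top-tier: the cheap location nets 22; the prime location nets 23 − 2 = 21. top-tier stays.
average: the cheap location nets 22; the prime location nets 23 − 3 = 20. average stays.
No type deviates, so pooling is sustained.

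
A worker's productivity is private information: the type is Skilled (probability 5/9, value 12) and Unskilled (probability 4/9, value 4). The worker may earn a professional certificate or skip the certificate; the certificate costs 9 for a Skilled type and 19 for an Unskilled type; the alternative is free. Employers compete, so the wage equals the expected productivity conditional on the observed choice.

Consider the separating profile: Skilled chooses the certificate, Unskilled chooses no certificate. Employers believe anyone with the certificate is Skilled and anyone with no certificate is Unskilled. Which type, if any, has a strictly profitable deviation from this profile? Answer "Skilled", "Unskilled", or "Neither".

The certificate pays 12; no certificate pays 4.
Skilled: assigned the certificate, nets 12 − 9 = 3; deviating to no certificate nets 4.
Unskilled: assigned no certificate, nets 4; deviating to the certificate nets 12 − 19 = -7.
The Skilled type gains 1 by deviating.

Skilled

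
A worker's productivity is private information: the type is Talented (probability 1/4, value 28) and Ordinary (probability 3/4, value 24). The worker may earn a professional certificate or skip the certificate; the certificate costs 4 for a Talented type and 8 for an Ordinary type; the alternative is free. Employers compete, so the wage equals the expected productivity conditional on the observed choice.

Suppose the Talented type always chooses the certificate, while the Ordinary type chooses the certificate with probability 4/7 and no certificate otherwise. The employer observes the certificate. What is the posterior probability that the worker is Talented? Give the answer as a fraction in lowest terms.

7/19

P(the certificate) = (1/4)·1 + (3/4)·(4/7) = 19/28.
By Bayes' rule, P(Talented | the certificate) = (1/4) / (19/28) = 7/19.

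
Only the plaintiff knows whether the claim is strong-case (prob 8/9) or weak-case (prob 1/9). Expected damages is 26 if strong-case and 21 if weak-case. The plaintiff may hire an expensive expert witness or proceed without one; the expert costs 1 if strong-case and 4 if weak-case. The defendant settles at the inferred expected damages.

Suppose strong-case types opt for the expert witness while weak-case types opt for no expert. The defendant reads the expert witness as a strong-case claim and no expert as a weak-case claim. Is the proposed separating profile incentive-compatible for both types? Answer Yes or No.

Under these beliefs, the expert witness earns settlement 26 and no expert earns settlement 21.
strong-case: the expert witness nets 26 − 1 = 25; no expert nets 21. strong-case prefers the expert witness.
weak-case: the expert witness nets 26 − 4 = 22; no expert nets 21. weak-case would deviate to the expert witness.
weak-case has a profitable deviation, so the profile is not an equilibrium.

No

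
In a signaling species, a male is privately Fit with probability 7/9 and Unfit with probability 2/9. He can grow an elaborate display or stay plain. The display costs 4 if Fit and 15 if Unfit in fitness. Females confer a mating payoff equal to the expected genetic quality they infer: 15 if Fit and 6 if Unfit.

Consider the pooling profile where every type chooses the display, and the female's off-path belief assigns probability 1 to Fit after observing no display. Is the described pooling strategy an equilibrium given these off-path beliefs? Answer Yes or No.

On path, the female holds the prior and pays 7/9·15 + 2/9·6 = 13. Off path (no display), believing Fit, it pays 15.
Fit: the display nets 13 − 4 = 9; no display nets 15. Fit would deviate.
Unfit: the display nets 13 − 15 = -2; no display nets 15. Unfit would deviate.
A type deviates, so pooling fails.

No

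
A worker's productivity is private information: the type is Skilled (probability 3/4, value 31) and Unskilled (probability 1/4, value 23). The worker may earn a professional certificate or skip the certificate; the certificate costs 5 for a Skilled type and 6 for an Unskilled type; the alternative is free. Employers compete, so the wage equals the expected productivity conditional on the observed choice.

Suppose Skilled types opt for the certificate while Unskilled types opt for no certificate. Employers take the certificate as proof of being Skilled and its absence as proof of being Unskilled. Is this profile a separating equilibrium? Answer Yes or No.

No

Under these beliefs, the certificate earns wage 31 and no certificate earns wage 23.
Skilled: the certificate nets 31 − 5 = 26; no certificate nets 23. Skilled prefers the certificate.
Unskilled: the certificate nets 31 − 6 = 25; no certificate nets 23. Unskilled would deviate to the certificate.
Unskilled has a profitable deviation, so the profile is not an equilibrium.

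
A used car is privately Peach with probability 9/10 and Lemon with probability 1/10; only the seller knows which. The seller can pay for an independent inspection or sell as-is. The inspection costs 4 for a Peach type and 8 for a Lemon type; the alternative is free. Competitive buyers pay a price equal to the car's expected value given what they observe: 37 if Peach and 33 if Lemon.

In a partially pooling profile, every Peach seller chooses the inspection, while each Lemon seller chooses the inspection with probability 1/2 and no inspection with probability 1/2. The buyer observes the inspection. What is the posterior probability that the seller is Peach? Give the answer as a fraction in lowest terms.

P(the inspection) = (9/10)·1 + (1/10)·(1/2) = 19/20.
By Bayes' rule, P(Peach | the inspection) = (9/10) / (19/20) = 18/19.

18/19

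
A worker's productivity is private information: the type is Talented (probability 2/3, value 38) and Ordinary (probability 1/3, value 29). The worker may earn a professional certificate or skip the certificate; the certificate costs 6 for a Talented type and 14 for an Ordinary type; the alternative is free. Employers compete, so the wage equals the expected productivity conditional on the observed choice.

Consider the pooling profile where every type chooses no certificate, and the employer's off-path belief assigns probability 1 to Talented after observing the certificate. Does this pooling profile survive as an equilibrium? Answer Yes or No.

Yes

On path, the employer holds the prior and pays 2/3·38 + 1/3·29 = 35. Off path (the certificate), believing Talented, it pays 38.
Talented: no certificate nets 35; the certificate nets 38 − 6 = 32. Talented stays.
Ordinary: no certificate nets 35; the certificate nets 38 − 14 = 24. Ordinary stays.
No type deviates, so pooling is sustained.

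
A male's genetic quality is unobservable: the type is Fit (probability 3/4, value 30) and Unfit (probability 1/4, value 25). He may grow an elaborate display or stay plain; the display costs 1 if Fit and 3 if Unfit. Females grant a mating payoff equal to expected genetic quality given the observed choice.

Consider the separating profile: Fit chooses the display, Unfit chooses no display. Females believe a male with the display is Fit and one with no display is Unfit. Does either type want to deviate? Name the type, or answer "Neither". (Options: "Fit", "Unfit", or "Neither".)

Unfit

The display pays 30; no display pays 25.
Fit: assigned the display, nets 30 − 1 = 29; deviating to no display nets 25.
Unfit: assigned no display, nets 25; deviating to the display nets 30 − 3 = 27.
The Unfit type gains 2 by deviating.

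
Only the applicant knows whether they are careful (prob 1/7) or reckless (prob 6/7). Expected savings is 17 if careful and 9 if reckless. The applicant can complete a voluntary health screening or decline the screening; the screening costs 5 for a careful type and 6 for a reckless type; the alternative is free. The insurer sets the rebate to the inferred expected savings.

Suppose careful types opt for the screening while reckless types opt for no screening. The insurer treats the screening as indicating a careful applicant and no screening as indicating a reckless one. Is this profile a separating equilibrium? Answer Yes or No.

No

Under these beliefs, the screening earns rebate 17 and no screening earns rebate 9.
careful: the screening nets 17 − 5 = 12; no screening nets 9. careful prefers the screening.
reckless: the screening nets 17 − 6 = 11; no screening nets 9. reckless would deviate to the screening.
reckless has a profitable deviation, so the profile is not an equilibrium.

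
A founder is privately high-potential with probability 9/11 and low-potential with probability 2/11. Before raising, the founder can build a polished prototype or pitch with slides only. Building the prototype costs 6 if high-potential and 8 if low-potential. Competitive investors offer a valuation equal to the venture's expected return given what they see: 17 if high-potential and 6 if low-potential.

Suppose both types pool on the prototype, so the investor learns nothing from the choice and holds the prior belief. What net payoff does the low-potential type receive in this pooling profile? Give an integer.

7

Pooled valuation = 9/11·17 + 2/11·6 = 15.
low-potential pays cost 8 for the prototype, so net payoff = 15 − 8 = 7.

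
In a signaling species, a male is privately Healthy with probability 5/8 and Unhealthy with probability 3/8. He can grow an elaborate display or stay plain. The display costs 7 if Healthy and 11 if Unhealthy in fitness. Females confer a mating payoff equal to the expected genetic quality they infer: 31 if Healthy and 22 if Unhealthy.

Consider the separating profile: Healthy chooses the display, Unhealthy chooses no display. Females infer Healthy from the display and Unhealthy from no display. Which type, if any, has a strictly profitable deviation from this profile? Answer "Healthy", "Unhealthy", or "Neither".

Neither

The display pays 31; no display pays 22.
Healthy: assigned the display, nets 31 − 7 = 24; deviating to no display nets 22.
Unhealthy: assigned no display, nets 22; deviating to the display nets 31 − 11 = 20.
Both types strictly prefer their assigned action; no profitable deviation.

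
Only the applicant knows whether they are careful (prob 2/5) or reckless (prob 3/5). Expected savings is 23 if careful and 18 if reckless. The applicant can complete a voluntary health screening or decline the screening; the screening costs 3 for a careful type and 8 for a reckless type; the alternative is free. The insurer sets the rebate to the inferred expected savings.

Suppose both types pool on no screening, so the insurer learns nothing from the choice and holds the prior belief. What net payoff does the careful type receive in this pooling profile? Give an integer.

Pooled rebate = 2/5·23 + 3/5·18 = 20.
careful pays no cost for no screening, so net payoff = 20.

20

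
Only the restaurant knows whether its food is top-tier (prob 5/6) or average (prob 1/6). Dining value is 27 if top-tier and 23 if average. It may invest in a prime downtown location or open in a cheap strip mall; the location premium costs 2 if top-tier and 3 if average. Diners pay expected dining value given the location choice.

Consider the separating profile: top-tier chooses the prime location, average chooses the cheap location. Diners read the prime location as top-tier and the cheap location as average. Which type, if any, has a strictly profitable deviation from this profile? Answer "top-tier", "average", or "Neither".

average

The prime location pays 27; the cheap location pays 23.
top-tier: assigned the prime location, nets 27 − 2 = 25; deviating to the cheap location nets 23.
average: assigned the cheap location, nets 23; deviating to the prime location nets 27 − 3 = 24.
The average type gains 1 by deviating.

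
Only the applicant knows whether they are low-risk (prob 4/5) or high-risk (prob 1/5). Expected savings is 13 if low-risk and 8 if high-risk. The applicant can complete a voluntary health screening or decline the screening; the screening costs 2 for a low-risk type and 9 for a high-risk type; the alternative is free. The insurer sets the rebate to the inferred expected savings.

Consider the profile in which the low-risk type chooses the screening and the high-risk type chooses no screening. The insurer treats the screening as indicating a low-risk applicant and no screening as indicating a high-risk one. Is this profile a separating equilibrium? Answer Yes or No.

Under these beliefs, the screening earns rebate 13 and no screening earns rebate 8.
low-risk: the screening nets 13 − 2 = 11; no screening nets 8. low-risk prefers the screening.
high-risk: the screening nets 13 − 9 = 4; no screening nets 8. high-risk prefers no screening.
Neither type deviates, so the separating profile is an equilibrium.

Yes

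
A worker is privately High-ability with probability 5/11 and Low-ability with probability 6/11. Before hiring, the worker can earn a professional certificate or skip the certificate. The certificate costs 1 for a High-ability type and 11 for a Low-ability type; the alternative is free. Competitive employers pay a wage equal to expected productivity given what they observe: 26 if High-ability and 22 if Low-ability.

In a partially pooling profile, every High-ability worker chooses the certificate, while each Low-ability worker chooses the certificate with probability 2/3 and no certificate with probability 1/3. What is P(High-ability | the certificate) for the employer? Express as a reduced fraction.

5/9

P(the certificate) = (5/11)·1 + (6/11)·(2/3) = 9/11.
By Bayes' rule, P(High-ability | the certificate) = (5/11) / (9/11) = 5/9.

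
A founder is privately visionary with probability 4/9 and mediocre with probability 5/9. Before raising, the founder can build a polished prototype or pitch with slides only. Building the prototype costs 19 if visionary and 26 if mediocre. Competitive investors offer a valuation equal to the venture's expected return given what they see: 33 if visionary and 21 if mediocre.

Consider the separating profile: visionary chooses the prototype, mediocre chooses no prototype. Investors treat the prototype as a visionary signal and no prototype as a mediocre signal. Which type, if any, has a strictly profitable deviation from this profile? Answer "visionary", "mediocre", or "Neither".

The prototype pays 33; no prototype pays 21.
visionary: assigned the prototype, nets 33 − 19 = 14; deviating to no prototype nets 21.
mediocre: assigned no prototype, nets 21; deviating to the prototype nets 33 − 26 = 7.
The visionary type gains 7 by deviating.

visionary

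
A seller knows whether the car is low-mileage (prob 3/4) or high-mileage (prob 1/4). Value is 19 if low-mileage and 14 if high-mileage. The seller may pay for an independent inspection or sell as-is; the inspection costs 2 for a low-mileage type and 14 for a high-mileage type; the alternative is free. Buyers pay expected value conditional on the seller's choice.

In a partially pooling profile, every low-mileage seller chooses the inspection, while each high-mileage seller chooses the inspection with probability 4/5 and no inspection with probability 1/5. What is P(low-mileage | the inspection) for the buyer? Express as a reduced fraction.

P(the inspection) = (3/4)·1 + (1/4)·(4/5) = 19/20.
By Bayes' rule, P(low-mileage | the inspection) = (3/4) / (19/20) = 15/19.

15/19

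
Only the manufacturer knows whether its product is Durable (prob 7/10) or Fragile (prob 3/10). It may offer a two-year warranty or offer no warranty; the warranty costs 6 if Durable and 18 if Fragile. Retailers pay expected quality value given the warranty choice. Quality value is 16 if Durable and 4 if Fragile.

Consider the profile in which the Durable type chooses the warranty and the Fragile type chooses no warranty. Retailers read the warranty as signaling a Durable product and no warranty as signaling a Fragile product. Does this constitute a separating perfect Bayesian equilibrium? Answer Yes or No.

Under these beliefs, the warranty earns price 16 and no warranty earns price 4.
Durable: the warranty nets 16 − 6 = 10; no warranty nets 4. Durable prefers the warranty.
Fragile: the warranty nets 16 − 18 = -2; no warranty nets 4. Fragile prefers no warranty.
Neither type deviates, so the separating profile is an equilibrium.

Yes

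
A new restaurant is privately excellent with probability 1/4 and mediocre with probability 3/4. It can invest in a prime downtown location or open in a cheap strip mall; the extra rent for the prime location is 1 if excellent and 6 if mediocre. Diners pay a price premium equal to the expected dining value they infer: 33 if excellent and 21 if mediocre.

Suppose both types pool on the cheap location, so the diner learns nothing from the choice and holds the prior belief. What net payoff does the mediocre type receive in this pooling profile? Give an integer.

24

Pooled price premium = 1/4·33 + 3/4·21 = 24.
mediocre pays no cost for the cheap location, so net payoff = 24.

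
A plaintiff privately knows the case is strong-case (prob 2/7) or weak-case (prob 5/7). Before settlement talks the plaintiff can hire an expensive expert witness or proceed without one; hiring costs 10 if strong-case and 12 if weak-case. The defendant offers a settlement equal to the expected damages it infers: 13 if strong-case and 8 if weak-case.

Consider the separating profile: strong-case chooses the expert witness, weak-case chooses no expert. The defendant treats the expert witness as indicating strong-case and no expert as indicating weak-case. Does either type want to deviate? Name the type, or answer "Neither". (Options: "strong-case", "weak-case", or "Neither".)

The expert witness pays 13; no expert pays 8.
strong-case: assigned the expert witness, nets 13 − 10 = 3; deviating to no expert nets 8.
weak-case: assigned no expert, nets 8; deviating to the expert witness nets 13 − 12 = 1.
The strong-case type gains 5 by deviating.

strong-case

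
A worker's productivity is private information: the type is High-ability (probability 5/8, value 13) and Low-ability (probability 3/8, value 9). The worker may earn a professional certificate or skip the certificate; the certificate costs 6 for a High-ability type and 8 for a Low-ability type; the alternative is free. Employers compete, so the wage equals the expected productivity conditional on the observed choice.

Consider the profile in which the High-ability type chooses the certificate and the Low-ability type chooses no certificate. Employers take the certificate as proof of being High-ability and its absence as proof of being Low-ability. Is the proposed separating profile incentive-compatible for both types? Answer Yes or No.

No

Under these beliefs, the certificate earns wage 13 and no certificate earns wage 9.
High-ability: the certificate nets 13 − 6 = 7; no certificate nets 9. High-ability would deviate to no certificate.
Low-ability: the certificate nets 13 − 8 = 5; no certificate nets 9. Low-ability prefers no certificate.
High-ability has a profitable deviation, so the profile is not an equilibrium.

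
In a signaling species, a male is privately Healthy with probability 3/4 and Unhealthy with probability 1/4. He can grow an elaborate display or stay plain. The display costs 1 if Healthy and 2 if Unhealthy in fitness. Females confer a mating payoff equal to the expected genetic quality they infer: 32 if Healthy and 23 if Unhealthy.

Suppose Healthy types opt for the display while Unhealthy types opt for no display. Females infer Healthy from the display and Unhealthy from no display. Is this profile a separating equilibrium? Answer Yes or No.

No

Under these beliefs, the display earns mating payoff 32 and no display earns mating payoff 23.
Healthy: the display nets 32 − 1 = 31; no display nets 23. Healthy prefers the display.
Unhealthy: the display nets 32 − 2 = 30; no display nets 23. Unhealthy would deviate to the display.
Unhealthy has a profitable deviation, so the profile is not an equilibrium.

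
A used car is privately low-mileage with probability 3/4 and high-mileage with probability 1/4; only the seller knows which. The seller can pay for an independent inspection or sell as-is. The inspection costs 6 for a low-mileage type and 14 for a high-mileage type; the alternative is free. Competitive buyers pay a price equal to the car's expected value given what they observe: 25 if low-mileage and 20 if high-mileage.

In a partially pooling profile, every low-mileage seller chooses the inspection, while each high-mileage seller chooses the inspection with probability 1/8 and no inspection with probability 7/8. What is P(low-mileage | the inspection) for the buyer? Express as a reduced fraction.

24/25

P(the inspection) = (3/4)·1 + (1/4)·(1/8) = 25/32.
By Bayes' rule, P(low-mileage | the inspection) = (3/4) / (25/32) = 24/25.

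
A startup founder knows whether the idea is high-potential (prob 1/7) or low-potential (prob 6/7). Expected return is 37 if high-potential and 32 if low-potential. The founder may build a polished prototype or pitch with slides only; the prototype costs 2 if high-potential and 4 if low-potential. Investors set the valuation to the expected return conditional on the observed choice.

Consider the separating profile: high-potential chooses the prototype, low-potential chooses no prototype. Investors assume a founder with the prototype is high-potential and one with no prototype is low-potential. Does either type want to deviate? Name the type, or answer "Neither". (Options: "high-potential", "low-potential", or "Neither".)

The prototype pays 37; no prototype pays 32.
high-potential: assigned the prototype, nets 37 − 2 = 35; deviating to no prototype nets 32.
low-potential: assigned no prototype, nets 32; deviating to the prototype nets 37 − 4 = 33.
The low-potential type gains 1 by deviating.

low-potential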